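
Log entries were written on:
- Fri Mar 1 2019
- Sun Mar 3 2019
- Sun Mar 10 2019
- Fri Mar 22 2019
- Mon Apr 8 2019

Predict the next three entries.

Tue Apr 30 2019, Mon May 27 2019, Fri Jun 28 2019

Intervals are 2, 7, 12, 17 days — an arithmetic progression with common difference 5.
Next gap: 22 days. Mon Apr 8 2019 + 22 days = Tue Apr 30 2019.
Next gap: 27 days. Tue Apr 30 2019 + 27 days = Mon May 27 2019.
Next gap: 32 days. Mon May 27 2019 + 32 days = Fri Jun 28 2019.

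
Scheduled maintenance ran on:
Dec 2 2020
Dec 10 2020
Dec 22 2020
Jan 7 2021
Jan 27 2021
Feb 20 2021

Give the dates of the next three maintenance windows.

Mar 20 2021, Apr 21 2021, May 27 2021

Intervals are 8, 12, 16, 20, 24 days — an arithmetic progression with common difference 4.
Next gap: 28 days. Feb 20 2021 + 28 days = Mar 20 2021.
Next gap: 32 days. Mar 20 2021 + 32 days = Apr 21 2021.
Next gap: 36 days. Apr 21 2021 + 36 days = May 27 2021.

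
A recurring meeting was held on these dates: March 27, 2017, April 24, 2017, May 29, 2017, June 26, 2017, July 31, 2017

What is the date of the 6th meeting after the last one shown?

January 29, 2018

All Mondays; the gaps (28, 35, 28, 35) vary with month length.
This is the last Monday of each month.
August 2017 ends with Monday August 28, 2017.
Last Monday of September 2017: September 25, 2017.
October 2017 ends with Monday October 30, 2017.
November 2017 ends with Monday November 27, 2017.
Last Monday of December 2017: December 25, 2017.
Last Monday of January 2018: January 29, 2018.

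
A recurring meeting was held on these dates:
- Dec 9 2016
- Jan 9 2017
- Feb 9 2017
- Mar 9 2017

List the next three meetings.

Gaps: 31, 31, 28 days — not constant. Every event is on the 9th of the month.
Pattern: the 9th of each month.
Next: April 2017 → Apr 9 2017.
May 2017: May 9 2017.
Next: June 2017 → Jun 9 2017.

Apr 9 2017, May 9 2017, Jun 9 2017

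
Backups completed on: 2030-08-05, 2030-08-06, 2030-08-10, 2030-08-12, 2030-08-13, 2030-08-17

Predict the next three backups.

2030-08-19, 2030-08-20, 2030-08-24

The gap pattern 1, 4, 2, 1, 4 repeats every 3 events.
These are the Mondays, Tuesdays and Saturdays of each week.
The following Monday is 2030-08-19.
The following Tuesday is 2030-08-20.
The following Saturday is 2030-08-24.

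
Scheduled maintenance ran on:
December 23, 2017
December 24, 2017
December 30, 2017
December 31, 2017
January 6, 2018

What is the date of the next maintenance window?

Gaps: 1, 6, 1, 6 days — not constant, but cyclic with period 2.
The events fall on every Saturday and Sunday.
Next Sunday: January 7, 2018.

January 7, 2018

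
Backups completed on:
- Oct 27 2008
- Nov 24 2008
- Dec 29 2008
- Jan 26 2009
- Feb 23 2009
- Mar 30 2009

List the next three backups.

Apr 27 2009, May 25 2009, Jun 29 2009

All Mondays; the gaps (28, 35, 28, 28, 35) vary with month length.
This is the last Monday of each month.
April 2009 ends with Monday Apr 27 2009.
May 2009 ends with Monday May 25 2009.
June 2009 ends with Monday Jun 29 2009.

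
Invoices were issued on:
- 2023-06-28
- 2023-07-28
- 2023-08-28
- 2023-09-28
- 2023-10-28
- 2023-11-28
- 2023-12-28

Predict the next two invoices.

Gaps: 30, 31, 31, 30, 31, 30 days — not constant. Every event is on the 28th of the month.
Pattern: the 28th of each month.
Next: January 2024 → 2024-01-28.
Next: February 2024 → 2024-02-28.

2024-01-28, 2024-02-28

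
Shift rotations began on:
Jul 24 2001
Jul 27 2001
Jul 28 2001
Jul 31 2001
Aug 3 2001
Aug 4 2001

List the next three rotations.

Aug 7 2001, Aug 10 2001, Aug 11 2001

Every event lands on a Tuesday or Friday or Saturday (gaps cycle 3, 1, 3, 3, 1).
So the schedule is: every Tuesday, Friday and Saturday.
Next Tuesday: Aug 7 2001.
The following Friday is Aug 10 2001.
The following Saturday is Aug 11 2001.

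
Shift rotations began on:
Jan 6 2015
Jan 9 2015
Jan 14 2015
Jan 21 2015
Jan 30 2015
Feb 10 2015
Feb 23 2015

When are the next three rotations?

Mar 10 2015, Mar 27 2015, Apr 15 2015

Gaps: 3, 5, 7, 9, 11, 13 days — each gap is 2 larger than the previous one.
Next gap: 15 days. Feb 23 2015 + 15 days = Mar 10 2015.
Next gap: 17 days. Mar 10 2015 + 17 days = Mar 27 2015.
Next gap: 19 days. Mar 27 2015 + 19 days = Apr 15 2015.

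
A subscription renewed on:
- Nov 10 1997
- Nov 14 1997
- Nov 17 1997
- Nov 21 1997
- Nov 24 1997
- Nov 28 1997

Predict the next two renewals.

Gaps: 4, 3, 4, 3, 4 days — not constant, but cyclic with period 2.
The events fall on every Monday and Friday.
Next Monday: Dec 1 1997.
The following Friday is Dec 5 1997.

Dec 1 1997, Dec 5 1997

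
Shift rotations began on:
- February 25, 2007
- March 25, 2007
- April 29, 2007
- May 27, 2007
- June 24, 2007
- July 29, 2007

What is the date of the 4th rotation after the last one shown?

These are Sundays with 28, 35, 28, 28, 35-day gaps.
Each is the final Sunday of its month — April 29, 2007 is past the 28th, so '4th Sunday' doesn't fit.
Last Sunday of August 2007: August 26, 2007.
September 2007 ends with Sunday September 30, 2007.
Last Sunday of October 2007: October 28, 2007.
November 2007 ends with Sunday November 25, 2007.

November 25, 2007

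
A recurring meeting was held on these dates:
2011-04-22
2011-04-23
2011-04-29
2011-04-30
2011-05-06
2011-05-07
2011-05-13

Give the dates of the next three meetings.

Every event lands on a Friday or Saturday (gaps cycle 1, 6, 1, 6, 1, 6).
So the schedule is: every Friday and Saturday.
The following Saturday is 2011-05-14.
The following Friday is 2011-05-20.
The following Saturday is 2011-05-21.

2011-05-14, 2011-05-20, 2011-05-21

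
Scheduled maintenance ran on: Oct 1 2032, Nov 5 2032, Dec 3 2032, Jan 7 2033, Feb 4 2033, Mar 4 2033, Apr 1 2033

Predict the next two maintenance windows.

All dates are Fridays, 35, 28, 35, 28, 28, 28 days apart.
Specifically, the 1st Friday of each month.
May 2033 — 1st Friday is May 6 2033.
June 2033 — 1st Friday is Jun 3 2033.

May 6 2033, Jun 3 2033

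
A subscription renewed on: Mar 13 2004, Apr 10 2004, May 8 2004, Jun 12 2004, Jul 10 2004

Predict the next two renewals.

These are Saturdays at 28- or 35-day spacing (28, 28, 35, 28).
The pattern: 2nd Saturday of the month.
2nd Saturday of August 2004: Aug 14 2004.
September 2004 — 2nd Saturday is Sep 11 2004.

Aug 14 2004, Sep 11 2004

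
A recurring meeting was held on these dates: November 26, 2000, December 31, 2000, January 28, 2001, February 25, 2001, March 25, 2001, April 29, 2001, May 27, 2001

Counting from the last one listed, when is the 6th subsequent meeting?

November 25, 2001

All Sundays; the gaps (35, 28, 28, 28, 35, 28) vary with month length.
This is the last Sunday of each month.
Last Sunday of June 2001: June 24, 2001.
Last Sunday of July 2001: July 29, 2001.
Last Sunday of August 2001: August 26, 2001.
September 2001 ends with Sunday September 30, 2001.
Last Sunday of October 2001: October 28, 2001.
November 2001 ends with Sunday November 25, 2001.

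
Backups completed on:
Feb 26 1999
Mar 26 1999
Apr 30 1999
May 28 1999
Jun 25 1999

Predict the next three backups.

Jul 30 1999, Aug 27 1999, Sep 24 1999

Every date is a Friday; gaps 28, 35, 28, 28 days.
Each is the last Friday of its month (at least one falls on the 29th or later, ruling out '4th Friday').
Last Friday of July 1999: Jul 30 1999.
Last Friday of August 1999: Aug 27 1999.
Last Friday of September 1999: Sep 24 1999.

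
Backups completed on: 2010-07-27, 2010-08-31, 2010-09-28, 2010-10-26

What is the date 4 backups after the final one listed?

2011-02-22

All Tuesdays; the gaps (35, 28, 28) vary with month length.
This is the last Tuesday of each month.
Last Tuesday of November 2010: 2010-11-30.
Last Tuesday of December 2010: 2010-12-28.
January 2011 ends with Tuesday 2011-01-25.
February 2011 ends with Tuesday 2011-02-22.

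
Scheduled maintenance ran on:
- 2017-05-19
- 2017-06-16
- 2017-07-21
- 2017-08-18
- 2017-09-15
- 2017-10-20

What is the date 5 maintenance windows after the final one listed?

Gaps: 28, 35, 28, 28, 35 days — a mix of 28 and 35. Every date is a Friday.
Each is the 3rd Friday of its month.
November 2017 — 3rd Friday is 2017-11-17.
3rd Friday of December 2017: 2017-12-15.
3rd Friday of January 2018: 2018-01-19.
3rd Friday of February 2018: 2018-02-16.
3rd Friday of March 2018: 2018-03-16.

2018-03-16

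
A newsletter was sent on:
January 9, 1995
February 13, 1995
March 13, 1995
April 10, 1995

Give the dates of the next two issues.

May 8, 1995; June 12, 1995

All dates are Mondays, 35, 28, 28 days apart.
Specifically, the 2nd Monday of each month.
May 1995 — 2nd Monday is May 8, 1995.
2nd Monday of June 1995: June 12, 1995.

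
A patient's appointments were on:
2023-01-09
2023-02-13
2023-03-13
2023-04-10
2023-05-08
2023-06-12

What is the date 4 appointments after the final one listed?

These are Mondays at 28- or 35-day spacing (35, 28, 28, 28, 35).
The pattern: 2nd Monday of the month.
July 2023 — 2nd Monday is 2023-07-10.
August 2023 — 2nd Monday is 2023-08-14.
September 2023 — 2nd Monday is 2023-09-11.
2nd Monday of October 2023: 2023-10-09.

2023-10-09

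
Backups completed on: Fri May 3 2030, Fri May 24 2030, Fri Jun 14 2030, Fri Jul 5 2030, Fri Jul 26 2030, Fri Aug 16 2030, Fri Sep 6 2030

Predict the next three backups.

Fri Sep 27 2030, Fri Oct 18 2030, Fri Nov 8 2030

The spacing is 21, 21, 21, 21, 21, 21 days — always 21 days.
Fri Sep 6 2030 + 21 days = Fri Sep 27 2030.
Fri Sep 27 2030 + 21 days = Fri Oct 18 2030.
Fri Oct 18 2030 + 21 days = Fri Nov 8 2030.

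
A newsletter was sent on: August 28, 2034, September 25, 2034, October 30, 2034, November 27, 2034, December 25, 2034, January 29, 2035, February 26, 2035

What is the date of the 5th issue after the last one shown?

July 30, 2035

These are Mondays with 28, 35, 28, 28, 35, 28-day gaps.
Each is the final Monday of its month — October 30, 2034 is past the 28th, so '4th Monday' doesn't fit.
Last Monday of March 2035: March 26, 2035.
April 2035 ends with Monday April 30, 2035.
May 2035 ends with Monday May 28, 2035.
Last Monday of June 2035: June 25, 2035.
Last Monday of July 2035: July 30, 2035.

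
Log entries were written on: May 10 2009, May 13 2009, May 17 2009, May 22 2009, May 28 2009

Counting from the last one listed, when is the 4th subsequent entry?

Jul 1 2009

Intervals are 3, 4, 5, 6 days — an arithmetic progression with common difference 1.
Next gap: 7 days. May 28 2009 + 7 days = Jun 4 2009.
Next gap: 8 days. Jun 4 2009 + 8 days = Jun 12 2009.
Next gap: 9 days. Jun 12 2009 + 9 days = Jun 21 2009.
Next gap: 10 days. Jun 21 2009 + 10 days = Jul 1 2009.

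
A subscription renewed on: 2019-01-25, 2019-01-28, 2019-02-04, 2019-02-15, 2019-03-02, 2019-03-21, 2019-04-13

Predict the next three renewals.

The spacing grows by 4 each time: 3, 7, 11, 15, 19, 23 days.
Next gap: 27 days. 2019-04-13 + 27 days = 2019-05-10.
Next gap: 31 days. 2019-05-10 + 31 days = 2019-06-10.
Next gap: 35 days. 2019-06-10 + 35 days = 2019-07-15.

2019-05-10, 2019-06-10, 2019-07-15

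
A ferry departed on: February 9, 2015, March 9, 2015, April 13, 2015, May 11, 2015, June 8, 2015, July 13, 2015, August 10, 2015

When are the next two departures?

All dates are Mondays, 28, 35, 28, 28, 35, 28 days apart.
Specifically, the 2nd Monday of each month.
September 2015 — 2nd Monday is September 14, 2015.
October 2015 — 2nd Monday is October 12, 2015.

September 14, 2015; October 12, 2015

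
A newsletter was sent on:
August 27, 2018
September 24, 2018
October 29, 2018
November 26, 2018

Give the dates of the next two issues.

These are Mondays with 28, 35, 28-day gaps.
Each is the final Monday of its month — October 29, 2018 is past the 28th, so '4th Monday' doesn't fit.
December 2018 ends with Monday December 31, 2018.
January 2019 ends with Monday January 28, 2019.

December 31, 2018; January 28, 2019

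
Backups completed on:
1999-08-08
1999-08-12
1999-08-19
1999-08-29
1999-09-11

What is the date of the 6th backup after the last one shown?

The spacing grows by 3 each time: 4, 7, 10, 13 days.
Next gap: 16 days. 1999-09-11 + 16 days = 1999-09-27.
Next gap: 19 days. 1999-09-27 + 19 days = 1999-10-16.
Next gap: 22 days. 1999-10-16 + 22 days = 1999-11-07.
Next gap: 25 days. 1999-11-07 + 25 days = 1999-12-02.
Next gap: 28 days. 1999-12-02 + 28 days = 1999-12-30.
Next gap: 31 days. 1999-12-30 + 31 days = 2000-01-30.

2000-01-30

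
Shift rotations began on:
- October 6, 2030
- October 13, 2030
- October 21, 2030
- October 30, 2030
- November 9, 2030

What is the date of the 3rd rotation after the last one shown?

December 15, 2030

Intervals are 7, 8, 9, 10 days — an arithmetic progression with common difference 1.
Next gap: 11 days. November 9, 2030 + 11 days = November 20, 2030.
Next gap: 12 days. November 20, 2030 + 12 days = December 2, 2030.
Next gap: 13 days. December 2, 2030 + 13 days = December 15, 2030.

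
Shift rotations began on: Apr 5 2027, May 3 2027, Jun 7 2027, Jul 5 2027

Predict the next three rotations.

These are Mondays at 28- or 35-day spacing (28, 35, 28).
The pattern: 1st Monday of the month.
August 2027 — 1st Monday is Aug 2 2027.
1st Monday of September 2027: Sep 6 2027.
October 2027 — 1st Monday is Oct 4 2027.

Aug 2 2027, Sep 6 2027, Oct 4 2027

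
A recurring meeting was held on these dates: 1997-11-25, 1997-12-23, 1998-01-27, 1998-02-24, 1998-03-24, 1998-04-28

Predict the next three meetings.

These are Tuesdays at 28- or 35-day spacing (28, 35, 28, 28, 35).
The pattern: 4th Tuesday of the month.
May 1998 — 4th Tuesday is 1998-05-26.
June 1998 — 4th Tuesday is 1998-06-23.
4th Tuesday of July 1998: 1998-07-28.

1998-05-26, 1998-06-23, 1998-07-28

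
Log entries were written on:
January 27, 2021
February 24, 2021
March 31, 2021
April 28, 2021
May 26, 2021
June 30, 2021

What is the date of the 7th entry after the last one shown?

All Wednesdays; the gaps (28, 35, 28, 28, 35) vary with month length.
This is the last Wednesday of each month.
July 2021 ends with Wednesday July 28, 2021.
Last Wednesday of August 2021: August 25, 2021.
Last Wednesday of September 2021: September 29, 2021.
October 2021 ends with Wednesday October 27, 2021.
November 2021 ends with Wednesday November 24, 2021.
Last Wednesday of December 2021: December 29, 2021.
January 2022 ends with Wednesday January 26, 2022.

January 26, 2022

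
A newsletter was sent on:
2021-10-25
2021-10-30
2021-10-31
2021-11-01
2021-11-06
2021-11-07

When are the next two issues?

The gap pattern 5, 1, 1, 5, 1 repeats every 3 events.
These are the Mondays, Saturdays and Sundays of each week.
Next Monday: 2021-11-08.
The following Saturday is 2021-11-13.

2021-11-08, 2021-11-13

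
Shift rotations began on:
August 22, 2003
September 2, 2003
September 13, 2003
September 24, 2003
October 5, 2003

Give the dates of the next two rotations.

The spacing is 11, 11, 11, 11 days — always 11 days.
October 5, 2003 + 11 days = October 16, 2003.
October 16, 2003 + 11 days = October 27, 2003.

October 16, 2003; October 27, 2003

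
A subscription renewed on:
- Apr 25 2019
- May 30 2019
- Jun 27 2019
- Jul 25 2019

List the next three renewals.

All Thursdays; the gaps (35, 28, 28) vary with month length.
This is the last Thursday of each month.
Last Thursday of August 2019: Aug 29 2019.
September 2019 ends with Thursday Sep 26 2019.
October 2019 ends with Thursday Oct 31 2019.

Aug 29 2019, Sep 26 2019, Oct 31 2019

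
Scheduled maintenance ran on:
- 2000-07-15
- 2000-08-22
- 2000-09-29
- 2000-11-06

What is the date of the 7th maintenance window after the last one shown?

2001-07-30

Every event comes 38 days after the last (38, 38, 38).
2000-11-06 + 38 days = 2000-12-14.
2000-12-14 + 38 days = 2001-01-21.
2001-01-21 + 38 days = 2001-02-28.
2001-02-28 + 38 days = 2001-04-07.
2001-04-07 + 38 days = 2001-05-15.
2001-05-15 + 38 days = 2001-06-22.
2001-06-22 + 38 days = 2001-07-30.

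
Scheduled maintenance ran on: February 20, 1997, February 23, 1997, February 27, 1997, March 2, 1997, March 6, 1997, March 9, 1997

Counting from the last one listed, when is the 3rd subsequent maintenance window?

Every event lands on a Thursday or Sunday (gaps cycle 3, 4, 3, 4, 3).
So the schedule is: every Thursday and Sunday.
The following Thursday is March 13, 1997.
The following Sunday is March 16, 1997.
The following Thursday is March 20, 1997.

March 20, 1997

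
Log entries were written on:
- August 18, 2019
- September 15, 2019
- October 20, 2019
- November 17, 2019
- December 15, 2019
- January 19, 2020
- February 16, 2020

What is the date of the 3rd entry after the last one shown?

These are Sundays at 28- or 35-day spacing (28, 35, 28, 28, 35, 28).
The pattern: 3rd Sunday of the month.
3rd Sunday of March 2020: March 15, 2020.
April 2020 — 3rd Sunday is April 19, 2020.
May 2020 — 3rd Sunday is May 17, 2020.

May 17, 2020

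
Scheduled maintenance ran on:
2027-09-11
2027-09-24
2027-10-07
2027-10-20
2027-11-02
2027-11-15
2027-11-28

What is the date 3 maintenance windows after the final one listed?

Gaps between consecutive events: 13, 13, 13, 13, 13, 13 days — a constant 13-day interval.
2027-11-28 + 13 days = 2027-12-11.
2027-12-11 + 13 days = 2027-12-24.
2027-12-24 + 13 days = 2028-01-06.

2028-01-06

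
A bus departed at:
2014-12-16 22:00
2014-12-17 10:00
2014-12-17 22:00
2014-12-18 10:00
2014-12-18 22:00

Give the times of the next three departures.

2014-12-19 10:00, 2014-12-19 22:00, 2014-12-20 10:00

Gaps: 12, 12, 12, 12 hours — each event is 12 hours after the previous one.
2014-12-18 22:00 + 12 h = 2014-12-19 10:00.
2014-12-19 10:00 + 12 h = 2014-12-19 22:00.
2014-12-19 22:00 + 12 h = 2014-12-20 10:00.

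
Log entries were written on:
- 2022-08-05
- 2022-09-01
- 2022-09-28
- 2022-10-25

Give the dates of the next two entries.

2022-11-21, 2022-12-18

The spacing is 27, 27, 27 days — always 27 days.
2022-10-25 + 27 days = 2022-11-21.
2022-11-21 + 27 days = 2022-12-18.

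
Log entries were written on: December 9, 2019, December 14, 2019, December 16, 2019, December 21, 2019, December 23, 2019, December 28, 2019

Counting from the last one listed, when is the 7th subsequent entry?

The gap pattern 5, 2, 5, 2, 5 repeats every 2 events.
These are the Mondays and Saturdays of each week.
The following Monday is December 30, 2019.
Next Saturday: January 4, 2020.
The following Monday is January 6, 2020.
Next Saturday: January 11, 2020.
Next Monday: January 13, 2020.
Next Saturday: January 18, 2020.
Next Monday: January 20, 2020.

January 20, 2020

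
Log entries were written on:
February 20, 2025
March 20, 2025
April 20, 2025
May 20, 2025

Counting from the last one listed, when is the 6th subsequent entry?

November 20, 2025

Gaps: 28, 31, 30 days — not constant. Every event is on the 20th of the month.
Pattern: the 20th of each month.
Next: June 2025 → June 20, 2025.
July 2025: July 20, 2025.
Next: August 2025 → August 20, 2025.
September 2025: September 20, 2025.
October 2025: October 20, 2025.
November 2025: November 20, 2025.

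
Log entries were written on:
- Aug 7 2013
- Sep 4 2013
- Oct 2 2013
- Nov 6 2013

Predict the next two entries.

All dates are Wednesdays, 28, 28, 35 days apart.
Specifically, the 1st Wednesday of each month.
1st Wednesday of December 2013: Dec 4 2013.
January 2014 — 1st Wednesday is Jan 1 2014.

Dec 4 2013, Jan 1 2014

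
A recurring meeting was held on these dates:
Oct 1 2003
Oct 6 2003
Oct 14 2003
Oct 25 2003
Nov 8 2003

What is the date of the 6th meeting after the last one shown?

The spacing grows by 3 each time: 5, 8, 11, 14 days.
Next gap: 17 days. Nov 8 2003 + 17 days = Nov 25 2003.
Next gap: 20 days. Nov 25 2003 + 20 days = Dec 15 2003.
Next gap: 23 days. Dec 15 2003 + 23 days = Jan 7 2004.
Next gap: 26 days. Jan 7 2004 + 26 days = Feb 2 2004.
Next gap: 29 days. Feb 2 2004 + 29 days = Mar 2 2004.
Next gap: 32 days. Mar 2 2004 + 32 days = Apr 3 2004.

Apr 3 2004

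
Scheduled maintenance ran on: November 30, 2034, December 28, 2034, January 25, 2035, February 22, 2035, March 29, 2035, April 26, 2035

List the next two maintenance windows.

May 31, 2035; June 28, 2035

All Thursdays; the gaps (28, 28, 28, 35, 28) vary with month length.
This is the last Thursday of each month.
May 2035 ends with Thursday May 31, 2035.
Last Thursday of June 2035: June 28, 2035.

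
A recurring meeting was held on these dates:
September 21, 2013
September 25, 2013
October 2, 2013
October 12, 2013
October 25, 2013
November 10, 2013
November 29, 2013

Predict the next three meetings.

December 21, 2013; January 15, 2014; February 12, 2014

The spacing grows by 3 each time: 4, 7, 10, 13, 16, 19 days.
Next gap: 22 days. November 29, 2013 + 22 days = December 21, 2013.
Next gap: 25 days. December 21, 2013 + 25 days = January 15, 2014.
Next gap: 28 days. January 15, 2014 + 28 days = February 12, 2014.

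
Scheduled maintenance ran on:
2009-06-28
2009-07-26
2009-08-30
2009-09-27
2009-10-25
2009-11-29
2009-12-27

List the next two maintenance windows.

2010-01-31, 2010-02-28

These are Sundays with 28, 35, 28, 28, 35, 28-day gaps.
Each is the final Sunday of its month — 2009-08-30 is past the 28th, so '4th Sunday' doesn't fit.
January 2010 ends with Sunday 2010-01-31.
February 2010 ends with Sunday 2010-02-28.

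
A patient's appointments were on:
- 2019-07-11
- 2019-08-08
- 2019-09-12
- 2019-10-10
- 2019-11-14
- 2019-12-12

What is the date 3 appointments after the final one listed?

2020-03-12

All dates are Thursdays, 28, 35, 28, 35, 28 days apart.
Specifically, the 2nd Thursday of each month.
2nd Thursday of January 2020: 2020-01-09.
February 2020 — 2nd Thursday is 2020-02-13.
March 2020 — 2nd Thursday is 2020-03-12.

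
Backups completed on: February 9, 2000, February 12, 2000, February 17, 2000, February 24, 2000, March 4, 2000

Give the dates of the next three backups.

Gaps: 3, 5, 7, 9 days — each gap is 2 larger than the previous one.
Next gap: 11 days. March 4, 2000 + 11 days = March 15, 2000.
Next gap: 13 days. March 15, 2000 + 13 days = March 28, 2000.
Next gap: 15 days. March 28, 2000 + 15 days = April 12, 2000.

March 15, 2000; March 28, 2000; April 12, 2000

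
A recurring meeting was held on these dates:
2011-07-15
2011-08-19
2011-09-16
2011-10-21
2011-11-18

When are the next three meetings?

2011-12-16, 2012-01-20, 2012-02-17

Gaps: 35, 28, 35, 28 days — a mix of 28 and 35. Every date is a Friday.
Each is the 3rd Friday of its month.
December 2011 — 3rd Friday is 2011-12-16.
3rd Friday of January 2012: 2012-01-20.
3rd Friday of February 2012: 2012-02-17.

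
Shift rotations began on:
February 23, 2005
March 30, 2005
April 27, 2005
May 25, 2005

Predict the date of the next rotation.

June 29, 2005

All Wednesdays; the gaps (35, 28, 28) vary with month length.
This is the last Wednesday of each month.
June 2005 ends with Wednesday June 29, 2005.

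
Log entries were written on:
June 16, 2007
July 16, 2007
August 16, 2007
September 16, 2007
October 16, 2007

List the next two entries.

November 16, 2007; December 16, 2007

The day-of-month is always 16 (30, 31, 31, 30 days between events).
So this recurs on the 16th of each month.
November 2007: November 16, 2007.
Next: December 2007 → December 16, 2007.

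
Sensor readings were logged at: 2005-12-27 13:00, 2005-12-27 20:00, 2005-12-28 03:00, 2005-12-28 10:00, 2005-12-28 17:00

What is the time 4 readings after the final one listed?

2005-12-29 21:00

Spacing: 7, 7, 7, 7 h — constant 7 h.
2005-12-28 17:00 + 7 h = 2005-12-29 00:00.
2005-12-29 00:00 + 7 h = 2005-12-29 07:00.
2005-12-29 07:00 + 7 h = 2005-12-29 14:00.
2005-12-29 14:00 + 7 h = 2005-12-29 21:00.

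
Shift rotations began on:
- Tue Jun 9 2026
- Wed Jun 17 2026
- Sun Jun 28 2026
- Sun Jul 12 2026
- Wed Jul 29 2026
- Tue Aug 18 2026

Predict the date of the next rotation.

Intervals are 8, 11, 14, 17, 20 days — an arithmetic progression with common difference 3.
Next gap: 23 days. Tue Aug 18 2026 + 23 days = Thu Sep 10 2026.

Thu Sep 10 2026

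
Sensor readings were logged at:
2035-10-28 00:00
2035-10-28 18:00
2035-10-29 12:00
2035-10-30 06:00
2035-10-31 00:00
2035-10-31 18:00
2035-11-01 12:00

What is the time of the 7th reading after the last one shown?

2035-11-06 18:00

The interval is a steady 18 hours (18, 18, 18, 18, 18, 18).
2035-11-01 12:00 + 18 h = 2035-11-02 06:00.
2035-11-02 06:00 + 18 h = 2035-11-03 00:00.
2035-11-03 00:00 + 18 h = 2035-11-03 18:00.
2035-11-03 18:00 + 18 h = 2035-11-04 12:00.
2035-11-04 12:00 + 18 h = 2035-11-05 06:00.
2035-11-05 06:00 + 18 h = 2035-11-06 00:00.
2035-11-06 00:00 + 18 h = 2035-11-06 18:00.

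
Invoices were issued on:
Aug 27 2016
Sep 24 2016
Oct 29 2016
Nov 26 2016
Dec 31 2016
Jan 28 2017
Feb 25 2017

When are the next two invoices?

Mar 25 2017, Apr 29 2017

All Saturdays; the gaps (28, 35, 28, 35, 28, 28) vary with month length.
This is the last Saturday of each month.
Last Saturday of March 2017: Mar 25 2017.
April 2017 ends with Saturday Apr 29 2017.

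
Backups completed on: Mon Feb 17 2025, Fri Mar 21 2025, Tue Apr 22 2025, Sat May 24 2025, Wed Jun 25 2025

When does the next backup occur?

Every event comes 32 days after the last (32, 32, 32, 32).
Wed Jun 25 2025 + 32 days = Sun Jul 27 2025.

Sun Jul 27 2025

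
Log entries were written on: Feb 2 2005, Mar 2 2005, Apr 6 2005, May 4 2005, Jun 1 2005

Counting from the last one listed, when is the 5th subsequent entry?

Gaps: 28, 35, 28, 28 days — a mix of 28 and 35. Every date is a Wednesday.
Each is the 1st Wednesday of its month.
July 2005 — 1st Wednesday is Jul 6 2005.
1st Wednesday of August 2005: Aug 3 2005.
September 2005 — 1st Wednesday is Sep 7 2005.
1st Wednesday of October 2005: Oct 5 2005.
November 2005 — 1st Wednesday is Nov 2 2005.

Nov 2 2005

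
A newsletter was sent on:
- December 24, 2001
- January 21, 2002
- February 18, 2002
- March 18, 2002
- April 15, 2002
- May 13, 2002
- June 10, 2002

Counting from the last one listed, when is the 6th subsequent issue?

November 25, 2002

Gaps between consecutive events: 28, 28, 28, 28, 28, 28 days — a constant 28-day interval.
June 10, 2002 + 28 days = July 8, 2002.
July 8, 2002 + 28 days = August 5, 2002.
August 5, 2002 + 28 days = September 2, 2002.
September 2, 2002 + 28 days = September 30, 2002.
September 30, 2002 + 28 days = October 28, 2002.
October 28, 2002 + 28 days = November 25, 2002.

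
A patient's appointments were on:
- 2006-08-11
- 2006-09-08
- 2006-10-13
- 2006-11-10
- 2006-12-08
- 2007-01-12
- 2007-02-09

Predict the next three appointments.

2007-03-09, 2007-04-13, 2007-05-11

All dates are Fridays, 28, 35, 28, 28, 35, 28 days apart.
Specifically, the 2nd Friday of each month.
March 2007 — 2nd Friday is 2007-03-09.
2nd Friday of April 2007: 2007-04-13.
2nd Friday of May 2007: 2007-05-11.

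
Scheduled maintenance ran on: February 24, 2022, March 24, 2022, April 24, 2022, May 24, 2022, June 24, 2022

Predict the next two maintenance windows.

July 24, 2022; August 24, 2022

Gaps: 28, 31, 30, 31 days — not constant. Every event is on the 24th of the month.
Pattern: the 24th of each month.
Next: July 2022 → July 24, 2022.
Next: August 2022 → August 24, 2022.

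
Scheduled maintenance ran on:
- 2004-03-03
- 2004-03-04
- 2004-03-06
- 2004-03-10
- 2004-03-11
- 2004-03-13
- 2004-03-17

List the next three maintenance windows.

Every event lands on a Wednesday or Thursday or Saturday (gaps cycle 1, 2, 4, 1, 2, 4).
So the schedule is: every Wednesday, Thursday and Saturday.
Next Thursday: 2004-03-18.
The following Saturday is 2004-03-20.
Next Wednesday: 2004-03-24.

2004-03-18, 2004-03-20, 2004-03-24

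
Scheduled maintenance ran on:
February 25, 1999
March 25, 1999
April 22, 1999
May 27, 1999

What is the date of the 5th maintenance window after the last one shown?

October 28, 1999

These are Thursdays at 28- or 35-day spacing (28, 28, 35).
The pattern: 4th Thursday of the month.
June 1999 — 4th Thursday is June 24, 1999.
4th Thursday of July 1999: July 22, 1999.
4th Thursday of August 1999: August 26, 1999.
4th Thursday of September 1999: September 23, 1999.
October 1999 — 4th Thursday is October 28, 1999.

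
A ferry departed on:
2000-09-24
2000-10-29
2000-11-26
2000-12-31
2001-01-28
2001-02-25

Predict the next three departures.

2001-03-25, 2001-04-29, 2001-05-27

All Sundays; the gaps (35, 28, 35, 28, 28) vary with month length.
This is the last Sunday of each month.
March 2001 ends with Sunday 2001-03-25.
Last Sunday of April 2001: 2001-04-29.
Last Sunday of May 2001: 2001-05-27.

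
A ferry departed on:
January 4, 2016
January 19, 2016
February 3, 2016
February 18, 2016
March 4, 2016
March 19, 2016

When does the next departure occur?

April 3, 2016

Gaps between consecutive events: 15, 15, 15, 15, 15 days — a constant 15-day interval.
March 19, 2016 + 15 days = April 3, 2016.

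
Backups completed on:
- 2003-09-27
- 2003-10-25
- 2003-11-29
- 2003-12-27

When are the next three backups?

These are Saturdays with 28, 35, 28-day gaps.
Each is the final Saturday of its month — 2003-11-29 is past the 28th, so '4th Saturday' doesn't fit.
Last Saturday of January 2004: 2004-01-31.
February 2004 ends with Saturday 2004-02-28.
Last Saturday of March 2004: 2004-03-27.

2004-01-31, 2004-02-28, 2004-03-27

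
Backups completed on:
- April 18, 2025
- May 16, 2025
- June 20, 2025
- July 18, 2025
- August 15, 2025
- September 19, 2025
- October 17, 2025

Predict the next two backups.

These are Fridays at 28- or 35-day spacing (28, 35, 28, 28, 35, 28).
The pattern: 3rd Friday of the month.
3rd Friday of November 2025: November 21, 2025.
3rd Friday of December 2025: December 19, 2025.

November 21, 2025; December 19, 2025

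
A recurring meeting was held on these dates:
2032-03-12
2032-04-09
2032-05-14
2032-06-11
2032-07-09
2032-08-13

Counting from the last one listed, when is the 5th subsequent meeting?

All dates are Fridays, 28, 35, 28, 28, 35 days apart.
Specifically, the 2nd Friday of each month.
2nd Friday of September 2032: 2032-09-10.
2nd Friday of October 2032: 2032-10-08.
2nd Friday of November 2032: 2032-11-12.
2nd Friday of December 2032: 2032-12-10.
2nd Friday of January 2033: 2033-01-14.

2033-01-14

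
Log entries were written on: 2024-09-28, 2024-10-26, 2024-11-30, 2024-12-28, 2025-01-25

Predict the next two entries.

2025-02-22, 2025-03-29

These are Saturdays with 28, 35, 28, 28-day gaps.
Each is the final Saturday of its month — 2024-11-30 is past the 28th, so '4th Saturday' doesn't fit.
February 2025 ends with Saturday 2025-02-22.
Last Saturday of March 2025: 2025-03-29.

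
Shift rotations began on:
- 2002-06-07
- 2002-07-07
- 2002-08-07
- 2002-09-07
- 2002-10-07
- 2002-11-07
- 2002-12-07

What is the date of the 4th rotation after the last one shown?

2003-04-07

Each date is the 7th; the gaps (30, 31, 31, 30, 31, 30) track the month lengths.
The rule is the 7th of each month.
January 2003: 2003-01-07.
February 2003: 2003-02-07.
Next: March 2003 → 2003-03-07.
Next: April 2003 → 2003-04-07.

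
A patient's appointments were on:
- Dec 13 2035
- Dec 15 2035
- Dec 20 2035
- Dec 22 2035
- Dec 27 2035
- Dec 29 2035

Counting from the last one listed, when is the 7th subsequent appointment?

Jan 24 2036

Every event lands on a Thursday or Saturday (gaps cycle 2, 5, 2, 5, 2).
So the schedule is: every Thursday and Saturday.
Next Thursday: Jan 3 2036.
Next Saturday: Jan 5 2036.
The following Thursday is Jan 10 2036.
The following Saturday is Jan 12 2036.
Next Thursday: Jan 17 2036.
The following Saturday is Jan 19 2036.
Next Thursday: Jan 24 2036.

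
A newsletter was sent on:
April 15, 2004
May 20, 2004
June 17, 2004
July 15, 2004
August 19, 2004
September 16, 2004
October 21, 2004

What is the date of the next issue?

November 18, 2004

These are Thursdays at 28- or 35-day spacing (35, 28, 28, 35, 28, 35).
The pattern: 3rd Thursday of the month.
3rd Thursday of November 2004: November 18, 2004.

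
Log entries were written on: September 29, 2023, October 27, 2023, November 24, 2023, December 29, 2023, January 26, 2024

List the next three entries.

All Fridays; the gaps (28, 28, 35, 28) vary with month length.
This is the last Friday of each month.
February 2024 ends with Friday February 23, 2024.
Last Friday of March 2024: March 29, 2024.
April 2024 ends with Friday April 26, 2024.

February 23, 2024; March 29, 2024; April 26, 2024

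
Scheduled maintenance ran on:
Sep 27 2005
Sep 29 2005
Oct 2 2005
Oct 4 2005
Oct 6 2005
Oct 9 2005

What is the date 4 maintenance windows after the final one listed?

Every event lands on a Tuesday or Thursday or Sunday (gaps cycle 2, 3, 2, 2, 3).
So the schedule is: every Tuesday, Thursday and Sunday.
Next Tuesday: Oct 11 2005.
The following Thursday is Oct 13 2005.
The following Sunday is Oct 16 2005.
Next Tuesday: Oct 18 2005.

Oct 18 2005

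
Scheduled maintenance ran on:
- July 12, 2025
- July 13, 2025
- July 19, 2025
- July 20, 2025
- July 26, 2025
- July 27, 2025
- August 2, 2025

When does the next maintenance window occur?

August 3, 2025

Every event lands on a Saturday or Sunday (gaps cycle 1, 6, 1, 6, 1, 6).
So the schedule is: every Saturday and Sunday.
The following Sunday is August 3, 2025.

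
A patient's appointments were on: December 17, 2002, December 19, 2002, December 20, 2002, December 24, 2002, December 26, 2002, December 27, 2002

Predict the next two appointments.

December 31, 2002; January 2, 2003

Every event lands on a Tuesday or Thursday or Friday (gaps cycle 2, 1, 4, 2, 1).
So the schedule is: every Tuesday, Thursday and Friday.
The following Tuesday is December 31, 2002.
The following Thursday is January 2, 2003.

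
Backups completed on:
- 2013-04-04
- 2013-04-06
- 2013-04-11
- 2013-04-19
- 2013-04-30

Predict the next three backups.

2013-05-14, 2013-05-31, 2013-06-20

Intervals are 2, 5, 8, 11 days — an arithmetic progression with common difference 3.
Next gap: 14 days. 2013-04-30 + 14 days = 2013-05-14.
Next gap: 17 days. 2013-05-14 + 17 days = 2013-05-31.
Next gap: 20 days. 2013-05-31 + 20 days = 2013-06-20.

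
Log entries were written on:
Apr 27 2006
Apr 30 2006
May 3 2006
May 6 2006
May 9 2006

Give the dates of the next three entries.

May 12 2006, May 15 2006, May 18 2006

Every event comes 3 days after the last (3, 3, 3, 3).
May 9 2006 + 3 days = May 12 2006.
May 12 2006 + 3 days = May 15 2006.
May 15 2006 + 3 days = May 18 2006.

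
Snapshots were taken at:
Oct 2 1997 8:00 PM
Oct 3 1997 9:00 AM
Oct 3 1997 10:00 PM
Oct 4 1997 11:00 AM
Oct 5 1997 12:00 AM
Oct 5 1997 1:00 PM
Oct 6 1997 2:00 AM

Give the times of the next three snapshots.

Oct 6 1997 3:00 PM, Oct 7 1997 4:00 AM, Oct 7 1997 5:00 PM

Gaps: 13, 13, 13, 13, 13, 13 hours — each event is 13 hours after the previous one.
Oct 6 1997 2:00 AM + 13 h = Oct 6 1997 3:00 PM.
Oct 6 1997 3:00 PM + 13 h = Oct 7 1997 4:00 AM.
Oct 7 1997 4:00 AM + 13 h = Oct 7 1997 5:00 PM.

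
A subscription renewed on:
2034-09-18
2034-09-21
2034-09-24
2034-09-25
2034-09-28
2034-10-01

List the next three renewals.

2034-10-02, 2034-10-05, 2034-10-08

Gaps: 3, 3, 1, 3, 3 days — not constant, but cyclic with period 3.
The events fall on every Monday, Thursday and Sunday.
Next Monday: 2034-10-02.
The following Thursday is 2034-10-05.
The following Sunday is 2034-10-08.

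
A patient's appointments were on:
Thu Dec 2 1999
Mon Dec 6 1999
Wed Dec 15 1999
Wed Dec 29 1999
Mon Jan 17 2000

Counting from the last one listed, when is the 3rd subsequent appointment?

The spacing grows by 5 each time: 4, 9, 14, 19 days.
Next gap: 24 days. Mon Jan 17 2000 + 24 days = Thu Feb 10 2000.
Next gap: 29 days. Thu Feb 10 2000 + 29 days = Fri Mar 10 2000.
Next gap: 34 days. Fri Mar 10 2000 + 34 days = Thu Apr 13 2000.

Thu Apr 13 2000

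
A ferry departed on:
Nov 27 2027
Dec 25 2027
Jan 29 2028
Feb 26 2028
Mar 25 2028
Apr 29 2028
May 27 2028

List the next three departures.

Jun 24 2028, Jul 29 2028, Aug 26 2028

Every date is a Saturday; gaps 28, 35, 28, 28, 35, 28 days.
Each is the last Saturday of its month (at least one falls on the 29th or later, ruling out '4th Saturday').
Last Saturday of June 2028: Jun 24 2028.
Last Saturday of July 2028: Jul 29 2028.
August 2028 ends with Saturday Aug 26 2028.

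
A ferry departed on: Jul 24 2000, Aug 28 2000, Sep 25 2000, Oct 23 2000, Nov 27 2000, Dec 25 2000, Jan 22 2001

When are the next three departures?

Feb 26 2001, Mar 26 2001, Apr 23 2001

All dates are Mondays, 35, 28, 28, 35, 28, 28 days apart.
Specifically, the 4th Monday of each month.
February 2001 — 4th Monday is Feb 26 2001.
4th Monday of March 2001: Mar 26 2001.
4th Monday of April 2001: Apr 23 2001.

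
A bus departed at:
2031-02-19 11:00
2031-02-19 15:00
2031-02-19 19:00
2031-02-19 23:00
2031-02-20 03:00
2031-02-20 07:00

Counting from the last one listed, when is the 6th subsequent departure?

Spacing: 4, 4, 4, 4, 4 h — constant 4 h.
2031-02-20 07:00 + 4 h = 2031-02-20 11:00.
2031-02-20 11:00 + 4 h = 2031-02-20 15:00.
2031-02-20 15:00 + 4 h = 2031-02-20 19:00.
2031-02-20 19:00 + 4 h = 2031-02-20 23:00.
2031-02-20 23:00 + 4 h = 2031-02-21 03:00.
2031-02-21 03:00 + 4 h = 2031-02-21 07:00.

2031-02-21 07:00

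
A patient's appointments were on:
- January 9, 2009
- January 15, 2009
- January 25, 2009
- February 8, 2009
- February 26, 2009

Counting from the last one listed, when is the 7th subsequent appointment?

October 22, 2009

Intervals are 6, 10, 14, 18 days — an arithmetic progression with common difference 4.
Next gap: 22 days. February 26, 2009 + 22 days = March 20, 2009.
Next gap: 26 days. March 20, 2009 + 26 days = April 15, 2009.
Next gap: 30 days. April 15, 2009 + 30 days = May 15, 2009.
Next gap: 34 days. May 15, 2009 + 34 days = June 18, 2009.
Next gap: 38 days. June 18, 2009 + 38 days = July 26, 2009.
Next gap: 42 days. July 26, 2009 + 42 days = September 6, 2009.
Next gap: 46 days. September 6, 2009 + 46 days = October 22, 2009.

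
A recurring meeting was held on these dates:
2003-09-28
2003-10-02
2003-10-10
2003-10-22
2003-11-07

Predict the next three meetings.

Intervals are 4, 8, 12, 16 days — an arithmetic progression with common difference 4.
Next gap: 20 days. 2003-11-07 + 20 days = 2003-11-27.
Next gap: 24 days. 2003-11-27 + 24 days = 2003-12-21.
Next gap: 28 days. 2003-12-21 + 28 days = 2004-01-18.

2003-11-27, 2003-12-21, 2004-01-18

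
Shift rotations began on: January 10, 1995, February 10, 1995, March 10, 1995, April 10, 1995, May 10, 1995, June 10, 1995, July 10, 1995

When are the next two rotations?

August 10, 1995; September 10, 1995

Gaps: 31, 28, 31, 30, 31, 30 days — not constant. Every event is on the 10th of the month.
Pattern: the 10th of each month.
Next: August 1995 → August 10, 1995.
Next: September 1995 → September 10, 1995.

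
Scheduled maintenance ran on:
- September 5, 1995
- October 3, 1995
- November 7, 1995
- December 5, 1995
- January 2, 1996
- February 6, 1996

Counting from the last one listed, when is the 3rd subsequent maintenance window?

All dates are Tuesdays, 28, 35, 28, 28, 35 days apart.
Specifically, the 1st Tuesday of each month.
1st Tuesday of March 1996: March 5, 1996.
1st Tuesday of April 1996: April 2, 1996.
May 1996 — 1st Tuesday is May 7, 1996.

May 7, 1996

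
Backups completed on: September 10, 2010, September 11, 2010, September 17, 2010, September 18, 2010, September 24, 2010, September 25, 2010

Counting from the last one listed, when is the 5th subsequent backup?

Every event lands on a Friday or Saturday (gaps cycle 1, 6, 1, 6, 1).
So the schedule is: every Friday and Saturday.
Next Friday: October 1, 2010.
Next Saturday: October 2, 2010.
Next Friday: October 8, 2010.
Next Saturday: October 9, 2010.
Next Friday: October 15, 2010.

October 15, 2010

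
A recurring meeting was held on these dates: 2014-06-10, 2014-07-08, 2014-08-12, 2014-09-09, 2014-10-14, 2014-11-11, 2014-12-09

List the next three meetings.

2015-01-13, 2015-02-10, 2015-03-10

All dates are Tuesdays, 28, 35, 28, 35, 28, 28 days apart.
Specifically, the 2nd Tuesday of each month.
2nd Tuesday of January 2015: 2015-01-13.
2nd Tuesday of February 2015: 2015-02-10.
March 2015 — 2nd Tuesday is 2015-03-10.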